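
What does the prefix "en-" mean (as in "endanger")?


Prefix: en-
Example: endanger (en- + danger)
Meaning = cause to / put into


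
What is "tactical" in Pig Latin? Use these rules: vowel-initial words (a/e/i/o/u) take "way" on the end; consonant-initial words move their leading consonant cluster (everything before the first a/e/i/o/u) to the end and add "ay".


Word: "tactical"
Starts with consonant(s) → move to end, add 'ay'
Consonant cluster: "t"
Pig Latin = "acticaltay"


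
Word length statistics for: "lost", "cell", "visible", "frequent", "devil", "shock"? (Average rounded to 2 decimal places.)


Lengths: "lost"=4, "cell"=4, "visible"=7, "frequent"=8, "devil"=5, "shock"=5
Sum = 33, Count = 6
Average = 33/6 = 5.50
= avg=5.50, min=4, max=8


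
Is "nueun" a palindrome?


Word: "nueun"
Reversed: "nueun"
Forward == Backward? nueun == nueun
Palindrome = Yes


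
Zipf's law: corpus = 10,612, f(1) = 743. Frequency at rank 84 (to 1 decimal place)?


Zipf's law: f(r) = f(1) / r
f(1) = 743
f(84) = 743 / 84
= 8.8 occurrences


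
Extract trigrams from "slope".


Word: "slope" (length 5)
Number of trigrams = 5 - 3 + 1 = 3
  Position 0: "slo"
  Position 1: "lop"
  Position 2: "ope"
Trigrams = "slo", "lop", "ope"


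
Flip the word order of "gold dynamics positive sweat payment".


Original: "gold dynamics positive sweat payment"
Words (1..n): gold | dynamics | positive | sweat | payment
Reversed (n..1): payment | sweat | positive | dynamics | gold
Result = "payment sweat positive dynamics gold"


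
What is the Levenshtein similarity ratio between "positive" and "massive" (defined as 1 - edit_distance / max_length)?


Word 1: "positive" (length 8)
Word 2: "massive" (length 7)
One optimal edit sequence:
  1. substitute 'p' -> 'm'  (+1)
  2. substitute 'o' -> 'a'  (+1)
  3. keep 's'
  4. delete 'i'  (+1)
  5. substitute 't' -> 's'  (+1)
  6. keep 'i'
  7. keep 'v'
  8. keep 'e'
Edit distance = 4
Max length = max(8, 7) = 8
Similarity = 1 - 4/8
= 0.5000


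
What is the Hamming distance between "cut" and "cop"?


Comparing character by character (same length = 3):
  Pos 0: 'c' vs 'c' =
  Pos 1: 'u' vs 'o' !=
  Pos 2: 't' vs 'p' !=
Hamming distance = 2


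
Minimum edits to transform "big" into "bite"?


Word 1: "big" (length 3)
Word 2: "bite" (length 4)
One optimal edit sequence (insert/delete/substitute each cost 1):
  1. keep 'b'
  2. keep 'i'
  3. insert 't'  (+1)
  4. substitute 'g' -> 'e'  (+1)
Total edit operations: 2
Edit distance = 2


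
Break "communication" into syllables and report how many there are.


Word: "communication"
Syllable breakdown: com / mu / ni / ca / tion
Counting: 5 parts
= 5 syllables


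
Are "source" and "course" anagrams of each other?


Word 1: "source" → sorted: ceorsu
Word 2: "course" → sorted: ceorsu
Same letters? ceorsu == ceorsu
Anagram = Yes


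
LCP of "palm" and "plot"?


Word 1: "palm"
Word 2: "plot"
Comparing from start:
  Pos 0: 'p' == 'p'
  Pos 1: 'a' != 'l' (stop)
LCP = "p" (length 1)


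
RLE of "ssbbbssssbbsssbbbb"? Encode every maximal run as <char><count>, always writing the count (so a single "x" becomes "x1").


String: "ssbbbssssbbsssbbbb"
Scanning for consecutive runs:
  's' x 2
  'b' x 3
  's' x 4
  'b' x 2
  's' x 3
  'b' x 4
RLE = "s2b3s4b2s3b4"


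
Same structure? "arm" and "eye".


Pattern of "arm": [0, 1, 2]
Pattern of "eye": [0, 1, 0]
Patterns do not match
Same pattern = No


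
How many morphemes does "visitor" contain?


Word: "visitor"
Morphemes: visit | -or
Each morpheme carries meaning
= 2 morphemes


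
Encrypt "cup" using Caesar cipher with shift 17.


Word: "cup"
Shift: 17
Each letter → (letter + shift) mod 26:
  'c' (2) + 17 = 19 → 't'
  'u' (20) + 17 = 11 → 'l'
  'p' (15) + 17 = 6 → 'g'
Result = "tlg"


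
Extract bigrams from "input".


Word: "input" (length 5)
Number of bigrams = 5 - 2 + 1 = 4
  Position 0: "in"
  Position 1: "np"
  Position 2: "pu"
  Position 3: "ut"
Bigrams = "in", "np", "pu", "ut"


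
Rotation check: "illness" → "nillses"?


Word: "illness", Candidate: "nillses"
Method: check if candidate is substring of word+word
"illnessillness" contains "nillses"? No
Is rotation = No


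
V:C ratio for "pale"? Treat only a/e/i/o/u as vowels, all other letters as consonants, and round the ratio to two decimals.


Word: "pale"
Vowels (a,e,i,o,u): 2
Consonants: 2
Ratio = 2/2
= 1.00


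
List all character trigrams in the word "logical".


Word: "logical" (length 7)
Number of trigrams = 7 - 3 + 1 = 5
  Position 0: "log"
  Position 1: "ogi"
  Position 2: "gic"
  Position 3: "ica"
  Position 4: "cal"
Trigrams = "log", "ogi", "gic", "ica", "cal"


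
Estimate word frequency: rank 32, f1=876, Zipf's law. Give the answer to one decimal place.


Zipf's law: f(r) = f(1) / r
f(1) = 876
f(32) = 876 / 32
= 27.4 occurrences


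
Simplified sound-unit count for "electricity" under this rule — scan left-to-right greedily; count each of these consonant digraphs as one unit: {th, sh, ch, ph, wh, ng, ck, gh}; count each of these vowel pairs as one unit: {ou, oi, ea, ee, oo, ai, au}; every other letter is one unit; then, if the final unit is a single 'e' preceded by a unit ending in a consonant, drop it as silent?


Word: "electricity" (11 letters)
Left-to-right scan:
  (1) 'e' (letter)
  (2) 'l' (letter)
  (3) 'e' (letter)
  (4) 'c' (letter)
  (5) 't' (letter)
  (6) 'r' (letter)
  (7) 'i' (letter)
  (8) 'c' (letter)
  (9) 'i' (letter)
  (10) 't' (letter)
  (11) 'y' (letter)
Units from scan: 11
Sound units = 11 units


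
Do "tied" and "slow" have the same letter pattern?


Pattern of "tied": [0, 1, 2, 3]
Pattern of "slow": [0, 1, 2, 3]
Patterns match
Same pattern = Yes


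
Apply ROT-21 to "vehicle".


Word: "vehicle"
Shift: 21
Each letter → (letter + shift) mod 26:
  'v' (21) + 21 = 16 → 'q'
  'e' (4) + 21 = 25 → 'z'
  'h' (7) + 21 = 2 → 'c'
  'i' (8) + 21 = 3 → 'd'
  'c' (2) + 21 = 23 → 'x'
  'l' (11) + 21 = 6 → 'g'
  'e' (4) + 21 = 25 → 'z'
Result = "qzcdxgz"


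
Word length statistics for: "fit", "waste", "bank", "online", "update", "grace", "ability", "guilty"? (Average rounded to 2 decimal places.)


Lengths: "fit"=3, "waste"=5, "bank"=4, "online"=6, "update"=6, "grace"=5, "ability"=7, "guilty"=6
Sum = 42, Count = 8
Average = 42/8 = 5.25
= avg=5.25, min=3, max=7


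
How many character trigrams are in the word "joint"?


Word: "joint" (length 5)
Number of 3-grams = length - 3 + 1 = 5 - 3 + 1
= 3


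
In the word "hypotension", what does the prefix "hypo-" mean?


Prefix: hypo-
Example: hypotension = hypo- + tension
Meaning = under / below normal


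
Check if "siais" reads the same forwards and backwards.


Word: "siais"
Reversed: "siais"
Forward == Backward? siais == siais
Palindrome = Yes


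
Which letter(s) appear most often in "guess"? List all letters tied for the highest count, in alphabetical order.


Word: "guess"
Letter counts:
  'e': 1
  'g': 1
  's': 2
  'u': 1
Maximum count = 2
Most frequent = 's' (2 times each)


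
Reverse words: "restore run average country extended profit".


Original: "restore run average country extended profit"
Words (1..n): restore | run | average | country | extended | profit
Reversed (n..1): profit | extended | country | average | run | restore
Result = "profit extended country average run restore"


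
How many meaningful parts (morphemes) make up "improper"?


Word: "improper"
Morphemes: im- / proper
Each morpheme carries meaning
= 2 morphemes


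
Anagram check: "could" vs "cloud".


Word 1: "could" → sorted: cdlou
Word 2: "cloud" → sorted: cdlou
Same letters? cdlou == cdlou
Anagram = Yes


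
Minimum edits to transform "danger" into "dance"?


Word 1: "danger" (length 6)
Word 2: "dance" (length 5)
One optimal edit sequence (insert/delete/substitute each cost 1):
  1. keep 'd'
  2. keep 'a'
  3. keep 'n'
  4. substitute 'g' -> 'c'  (+1)
  5. keep 'e'
  6. delete 'r'  (+1)
Total edit operations: 2
Edit distance = 2


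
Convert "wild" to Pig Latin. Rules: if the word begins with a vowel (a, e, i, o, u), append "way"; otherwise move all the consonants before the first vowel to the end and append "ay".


Word: "wild"
Starts with consonant(s) → move to end, add 'ay'
Consonant cluster: "w"
Pig Latin = "ildway"


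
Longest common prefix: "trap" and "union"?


Word 1: "trap"
Word 2: "union"
Comparing from start:
  Pos 0: 't' != 'u' (stop)
LCP = "" (length 0)


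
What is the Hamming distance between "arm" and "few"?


Comparing character by character (same length = 3):
  Pos 0: 'a' vs 'f' !=
  Pos 1: 'r' vs 'e' !=
  Pos 2: 'm' vs 'w' !=
Hamming distance = 3


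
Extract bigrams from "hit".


Word: "hit" (length 3)
Number of bigrams = 3 - 2 + 1 = 2
  Position 0: "hi"
  Position 1: "it"
Bigrams = "hi", "it"


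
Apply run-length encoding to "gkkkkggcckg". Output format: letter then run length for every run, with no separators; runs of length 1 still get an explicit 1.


String: "gkkkkggcckg"
Scanning for consecutive runs:
  'g' x 1
  'k' x 4
  'g' x 2
  'c' x 2
  'k' x 1
  'g' x 1
RLE = "g1k4g2c2k1g1"


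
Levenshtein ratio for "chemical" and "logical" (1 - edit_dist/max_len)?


Word 1: "chemical" (length 8)
Word 2: "logical" (length 7)
One optimal edit sequence:
  1. delete 'c'  (+1)
  2. substitute 'h' -> 'l'  (+1)
  3. substitute 'e' -> 'o'  (+1)
  4. substitute 'm' -> 'g'  (+1)
  5. keep 'i'
  6. keep 'c'
  7. keep 'a'
  8. keep 'l'
Edit distance = 4
Max length = max(8, 7) = 8
Similarity = 1 - 4/8
= 0.5000


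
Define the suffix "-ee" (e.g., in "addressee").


Suffix: -ee
As in: addressee -> address + -ee
Meaning = one who receives


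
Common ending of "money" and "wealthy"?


Word 1: "money"
Word 2: "wealthy"
Comparing from end:
  Pos -1: 'y' == 'y'
  Pos -2: 'e' != 'h' (stop)
LCS = "y" (length 1)


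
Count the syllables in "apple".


Word: "apple"
Syllable breakdown: ap | ple
Counting: 2 parts
= 2 syllables


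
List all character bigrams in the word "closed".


Word: "closed" (length 6)
Number of bigrams = 6 - 2 + 1 = 5
  Position 0: "cl"
  Position 1: "lo"
  Position 2: "os"
  Position 3: "se"
  Position 4: "ed"
Bigrams = "cl", "lo", "os", "se", "ed"


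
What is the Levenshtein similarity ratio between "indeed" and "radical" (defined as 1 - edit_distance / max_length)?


Word 1: "indeed" (length 6)
Word 2: "radical" (length 7)
One optimal edit sequence:
  1. substitute 'i' -> 'r'  (+1)
  2. substitute 'n' -> 'a'  (+1)
  3. keep 'd'
  4. insert 'i'  (+1)
  5. substitute 'e' -> 'c'  (+1)
  6. substitute 'e' -> 'a'  (+1)
  7. substitute 'd' -> 'l'  (+1)
Edit distance = 6
Max length = max(6, 7) = 7
Similarity = 1 - 6/7
= 0.1429


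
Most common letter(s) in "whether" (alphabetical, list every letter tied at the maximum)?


Word: "whether"
Letter counts:
  'e': 2
  'h': 2
  'r': 1
  't': 1
  'w': 1
Maximum count = 2
Most frequent = 'e', 'h' (2 times each)


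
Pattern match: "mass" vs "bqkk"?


Pattern of "mass": [0, 1, 2, 2]
Pattern of "bqkk": [0, 1, 2, 2]
Patterns match
Same pattern = Yes


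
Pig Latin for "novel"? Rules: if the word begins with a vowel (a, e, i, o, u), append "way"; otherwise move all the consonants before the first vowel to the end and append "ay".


Word: "novel"
Starts with consonant(s) → move to end, add 'ay'
Consonant cluster: "n"
Pig Latin = "ovelnay"


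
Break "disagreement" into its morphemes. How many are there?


Word: "disagreement"
Morphemes: dis- + agree + -ment
Each morpheme carries meaning
= 3 morphemes


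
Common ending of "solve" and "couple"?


Word 1: "solve"
Word 2: "couple"
Comparing from end:
  Pos -1: 'e' == 'e'
  Pos -2: 'v' != 'l' (stop)
LCS = "e" (length 1)


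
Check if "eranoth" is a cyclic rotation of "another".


Word: "another", Candidate: "eranoth"
Method: check if candidate is substring of word+word
"anotheranother" contains "eranoth"? Yes
Is rotation = Yes


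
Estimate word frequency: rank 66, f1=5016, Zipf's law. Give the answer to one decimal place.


Zipf's law: f(r) = f(1) / r
f(1) = 5016
f(66) = 5016 / 66
= 76.0 occurrences


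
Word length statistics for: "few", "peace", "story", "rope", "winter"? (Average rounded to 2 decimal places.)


Lengths: "few"=3, "peace"=5, "story"=5, "rope"=4, "winter"=6
Sum = 23, Count = 5
Average = 23/5 = 4.60
= avg=4.60, min=3, max=6


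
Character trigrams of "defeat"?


Word: "defeat" (length 6)
Number of trigrams = 6 - 3 + 1 = 4
  Position 0: "def"
  Position 1: "efe"
  Position 2: "fea"
  Position 3: "eat"
Trigrams = "def", "efe", "fea", "eat"


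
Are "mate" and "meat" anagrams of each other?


Word 1: "mate" → sorted: aemt
Word 2: "meat" → sorted: aemt
Same letters? aemt == aemt
Anagram = Yes


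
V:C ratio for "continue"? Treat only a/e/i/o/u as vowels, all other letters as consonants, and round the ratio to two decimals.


Word: "continue"
Vowels (a,e,i,o,u): 4
Consonants: 4
Ratio = 4/4
= 1.00


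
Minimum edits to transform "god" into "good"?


Word 1: "god" (length 3)
Word 2: "good" (length 4)
One optimal edit sequence (insert/delete/substitute each cost 1):
  1. keep 'g'
  2. insert 'o'  (+1)
  3. keep 'o'
  4. keep 'd'
Total edit operations: 1
Edit distance = 1


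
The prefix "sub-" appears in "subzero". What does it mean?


Prefix: sub-
As in: subzero -> sub- + zero
Meaning = under / below


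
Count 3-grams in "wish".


Word: "wish" (length 4)
Number of 3-grams = length - 3 + 1 = 4 - 3 + 1
= 2


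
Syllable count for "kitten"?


Word: "kitten"
Syllable breakdown: kit-ten
Counting: 2 parts
= 2 syllables


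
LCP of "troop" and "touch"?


Word 1: "troop"
Word 2: "touch"
Comparing from start:
  Pos 0: 't' == 't'
  Pos 1: 'r' != 'o' (stop)
LCP = "t" (length 1)


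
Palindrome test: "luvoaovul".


Word: "luvoaovul"
Reversed: "luvoaovul"
Forward == Backward? luvoaovul == luvoaovul
Palindrome = Yes


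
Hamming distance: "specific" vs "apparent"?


Comparing character by character (same length = 8):
  Pos 0: 's' vs 'a' !=
  Pos 1: 'p' vs 'p' =
  Pos 2: 'e' vs 'p' !=
  Pos 3: 'c' vs 'a' !=
  Pos 4: 'i' vs 'r' !=
  Pos 5: 'f' vs 'e' !=
  Pos 6: 'i' vs 'n' !=
  Pos 7: 'c' vs 't' !=
Hamming distance = 7


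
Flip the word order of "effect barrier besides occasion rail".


Original: "effect barrier besides occasion rail"
Words (1..n): effect | barrier | besides | occasion | rail
Reversed (n..1): rail | occasion | besides | barrier | effect
Result = "rail occasion besides barrier effect"


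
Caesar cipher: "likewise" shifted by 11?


Word: "likewise"
Shift: 11
Each letter → (letter + shift) mod 26:
  'l' (11) + 11 = 22 → 'w'
  'i' (8) + 11 = 19 → 't'
  'k' (10) + 11 = 21 → 'v'
  'e' (4) + 11 = 15 → 'p'
  'w' (22) + 11 = 7 → 'h'
  'i' (8) + 11 = 19 → 't'
  's' (18) + 11 = 3 → 'd'
  'e' (4) + 11 = 15 → 'p'
Result = "wtvphtdp"


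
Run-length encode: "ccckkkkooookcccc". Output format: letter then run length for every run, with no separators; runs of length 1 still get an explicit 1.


String: "ccckkkkooookcccc"
Scanning for consecutive runs:
  'c' x 3
  'k' x 4
  'o' x 4
  'k' x 1
  'c' x 4
RLE = "c3k4o4k1c4"


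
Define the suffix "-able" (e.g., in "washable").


Suffix: -able
As in: washable -> wash + -able
Meaning = capable of


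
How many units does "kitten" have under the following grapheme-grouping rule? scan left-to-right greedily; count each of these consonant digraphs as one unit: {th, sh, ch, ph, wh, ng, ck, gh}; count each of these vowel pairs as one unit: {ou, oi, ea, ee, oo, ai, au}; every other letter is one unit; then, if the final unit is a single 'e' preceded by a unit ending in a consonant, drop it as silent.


Word: "kitten" (6 letters)
Left-to-right scan:
  (1) 'k' (letter)
  (2) 'i' (letter)
  (3) 't' (letter)
  (4) 't' (letter)
  (5) 'e' (letter)
  (6) 'n' (letter)
Units from scan: 6
Sound units = 6 units


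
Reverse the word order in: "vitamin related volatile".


Original: "vitamin related volatile"
Words (1..n): vitamin | related | volatile
Reversed (n..1): volatile | related | vitamin
Result = "volatile related vitamin"


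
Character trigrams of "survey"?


Word: "survey" (length 6)
Number of trigrams = 6 - 3 + 1 = 4
  Position 0: "sur"
  Position 1: "urv"
  Position 2: "rve"
  Position 3: "vey"
Trigrams = "sur", "urv", "rve", "vey"


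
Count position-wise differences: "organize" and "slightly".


Comparing character by character (same length = 8):
  Pos 0: 'o' vs 's' !=
  Pos 1: 'r' vs 'l' !=
  Pos 2: 'g' vs 'i' !=
  Pos 3: 'a' vs 'g' !=
  Pos 4: 'n' vs 'h' !=
  Pos 5: 'i' vs 't' !=
  Pos 6: 'z' vs 'l' !=
  Pos 7: 'e' vs 'y' !=
Hamming distance = 8


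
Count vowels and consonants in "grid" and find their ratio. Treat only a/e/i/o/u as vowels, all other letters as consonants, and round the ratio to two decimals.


Word: "grid"
Vowels (a,e,i,o,u): 1
Consonants: 3
Ratio = 1/3
= 0.33


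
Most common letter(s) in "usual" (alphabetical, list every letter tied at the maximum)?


Word: "usual"
Letter counts:
  'a': 1
  'l': 1
  's': 1
  'u': 2
Maximum count = 2
Most frequent = 'u' (2 times each)


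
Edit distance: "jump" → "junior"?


Word 1: "jump" (length 4)
Word 2: "junior" (length 6)
One optimal edit sequence (insert/delete/substitute each cost 1):
  1. keep 'j'
  2. keep 'u'
  3. insert 'n'  (+1)
  4. insert 'i'  (+1)
  5. substitute 'm' -> 'o'  (+1)
  6. substitute 'p' -> 'r'  (+1)
Total edit operations: 4
Edit distance = 4


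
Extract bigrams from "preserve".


Word: "preserve" (length 8)
Number of bigrams = 8 - 2 + 1 = 7
  Position 0: "pr"
  Position 1: "re"
  Position 2: "es"
  Position 3: "se"
  Position 4: "er"
  Position 5: "rv"
  Position 6: "ve"
Bigrams = "pr", "re", "es", "se", "er", "rv", "ve"


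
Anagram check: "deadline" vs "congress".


Word 1: "deadline" → sorted: addeeiln
Word 2: "congress" → sorted: cegnorss
Same letters? addeeiln != cegnorss
Anagram = No


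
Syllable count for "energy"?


Word: "energy"
Syllable breakdown: en-er-gy
Counting: 3 parts
= 3 syllables


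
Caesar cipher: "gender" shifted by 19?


Word: "gender"
Shift: 19
Each letter → (letter + shift) mod 26:
  'g' (6) + 19 = 25 → 'z'
  'e' (4) + 19 = 23 → 'x'
  'n' (13) + 19 = 6 → 'g'
  'd' (3) + 19 = 22 → 'w'
  'e' (4) + 19 = 23 → 'x'
  'r' (17) + 19 = 10 → 'k'
Result = "zxgwxk"


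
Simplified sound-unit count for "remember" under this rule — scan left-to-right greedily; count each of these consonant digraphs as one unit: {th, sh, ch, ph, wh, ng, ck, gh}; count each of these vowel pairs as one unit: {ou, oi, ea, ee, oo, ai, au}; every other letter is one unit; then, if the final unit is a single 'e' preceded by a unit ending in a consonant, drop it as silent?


Word: "remember" (8 letters)
Left-to-right scan:
  [1] 'r' (letter)
  [2] 'e' (letter)
  [3] 'm' (letter)
  [4] 'e' (letter)
  [5] 'm' (letter)
  [6] 'b' (letter)
  [7] 'e' (letter)
  [8] 'r' (letter)
Units from scan: 8
Sound units = 8 units


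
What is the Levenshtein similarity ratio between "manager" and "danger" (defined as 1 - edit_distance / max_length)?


Word 1: "manager" (length 7)
Word 2: "danger" (length 6)
One optimal edit sequence:
  1. substitute 'm' -> 'd'  (+1)
  2. keep 'a'
  3. keep 'n'
  4. delete 'a'  (+1)
  5. keep 'g'
  6. keep 'e'
  7. keep 'r'
Edit distance = 2
Max length = max(7, 6) = 7
Similarity = 1 - 2/7
= 0.7143


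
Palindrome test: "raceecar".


Word: "raceecar"
Reversed: "raceecar"
Forward == Backward? raceecar == raceecar
Palindrome = Yes


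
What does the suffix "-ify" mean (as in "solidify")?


Suffix: -ify
Example: solidify = solid + -ify
Meaning = to make


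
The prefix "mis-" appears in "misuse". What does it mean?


Prefix: mis-
Example: misuse = mis- + use
Meaning = wrongly


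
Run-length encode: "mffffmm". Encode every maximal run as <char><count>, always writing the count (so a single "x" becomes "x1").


String: "mffffmm"
Scanning for consecutive runs:
  'm' x 1
  'f' x 4
  'm' x 2
RLE = "m1f4m2"


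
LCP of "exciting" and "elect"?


Word 1: "exciting"
Word 2: "elect"
Comparing from start:
  Pos 0: 'e' == 'e'
  Pos 1: 'x' != 'l' (stop)
LCP = "e" (length 1)


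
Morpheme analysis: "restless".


Word: "restless"
Morphemes: rest | -less
Each morpheme carries meaning
= 2 morphemes


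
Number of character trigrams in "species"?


Word: "species" (length 7)
Number of 3-grams = length - 3 + 1 = 7 - 3 + 1
= 5


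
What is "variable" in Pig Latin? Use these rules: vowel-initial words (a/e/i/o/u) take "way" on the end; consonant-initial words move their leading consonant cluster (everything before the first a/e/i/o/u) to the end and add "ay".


Word: "variable"
Starts with consonant(s) → move to end, add 'ay'
Consonant cluster: "v"
Pig Latin = "ariablevay"


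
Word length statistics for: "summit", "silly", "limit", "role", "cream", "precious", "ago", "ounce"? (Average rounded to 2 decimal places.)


Lengths: "summit"=6, "silly"=5, "limit"=5, "role"=4, "cream"=5, "precious"=8, "ago"=3, "ounce"=5
Sum = 41, Count = 8
Average = 41/8 = 5.13
= avg=5.13, min=3, max=8


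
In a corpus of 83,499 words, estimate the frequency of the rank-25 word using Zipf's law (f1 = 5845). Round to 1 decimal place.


Zipf's law: f(r) = f(1) / r
f(1) = 5845
f(25) = 5845 / 25
= 233.8 occurrences


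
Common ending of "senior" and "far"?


Word 1: "senior"
Word 2: "far"
Comparing from end:
  Pos -1: 'r' == 'r'
  Pos -2: 'o' != 'a' (stop)
LCS = "r" (length 1)


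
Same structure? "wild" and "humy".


Pattern of "wild": [0, 1, 2, 3]
Pattern of "humy": [0, 1, 2, 3]
Patterns match
Same pattern = Yes


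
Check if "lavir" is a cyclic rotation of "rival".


Word: "rival", Candidate: "lavir"
Method: check if candidate is substring of word+word
"rivalrival" contains "lavir"? No
Is rotation = No


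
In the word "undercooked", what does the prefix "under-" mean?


Prefix: under-
As in: undercooked -> under- + cooked
Meaning = insufficient


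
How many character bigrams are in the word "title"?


Word: "title" (length 5)
Number of 2-grams = length - 2 + 1 = 5 - 2 + 1
= 4


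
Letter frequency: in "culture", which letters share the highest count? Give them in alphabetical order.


Word: "culture"
Letter counts:
  'c': 1
  'e': 1
  'l': 1
  'r': 1
  't': 1
  'u': 2
Maximum count = 2
Most frequent = 'u' (2 times each)


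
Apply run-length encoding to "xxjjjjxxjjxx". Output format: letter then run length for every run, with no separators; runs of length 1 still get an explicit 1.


String: "xxjjjjxxjjxx"
Scanning for consecutive runs:
  'x' x 2
  'j' x 4
  'x' x 2
  'j' x 2
  'x' x 2
RLE = "x2j4x2j2x2"


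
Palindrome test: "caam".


Word: "caam"
Reversed: "maac"
Forward == Backward? caam != maac
Palindrome = No


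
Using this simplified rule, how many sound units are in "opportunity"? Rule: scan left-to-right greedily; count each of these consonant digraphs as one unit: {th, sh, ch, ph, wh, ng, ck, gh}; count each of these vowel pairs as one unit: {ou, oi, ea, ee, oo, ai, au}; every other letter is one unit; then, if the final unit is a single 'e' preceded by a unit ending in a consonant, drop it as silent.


Word: "opportunity" (11 letters)
Left-to-right scan:
  (1) 'o' (letter)
  (2) 'p' (letter)
  (3) 'p' (letter)
  (4) 'o' (letter)
  (5) 'r' (letter)
  (6) 't' (letter)
  (7) 'u' (letter)
  (8) 'n' (letter)
  (9) 'i' (letter)
  (10) 't' (letter)
  (11) 'y' (letter)
Units from scan: 11
Sound units = 11 units


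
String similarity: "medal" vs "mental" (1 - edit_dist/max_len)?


Word 1: "medal" (length 5)
Word 2: "mental" (length 6)
One optimal edit sequence:
  1. keep 'm'
  2. keep 'e'
  3. insert 'n'  (+1)
  4. substitute 'd' -> 't'  (+1)
  5. keep 'a'
  6. keep 'l'
Edit distance = 2
Max length = max(5, 6) = 6
Similarity = 1 - 2/6
= 0.6667


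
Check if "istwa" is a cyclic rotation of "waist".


Word: "waist", Candidate: "istwa"
Method: check if candidate is substring of word+word
"waistwaist" contains "istwa"? Yes
Is rotation = Yes


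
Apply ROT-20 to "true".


Word: "true"
Shift: 20
Each letter → (letter + shift) mod 26:
  't' (19) + 20 = 13 → 'n'
  'r' (17) + 20 = 11 → 'l'
  'u' (20) + 20 = 14 → 'o'
  'e' (4) + 20 = 24 → 'y'
Result = "nloy"


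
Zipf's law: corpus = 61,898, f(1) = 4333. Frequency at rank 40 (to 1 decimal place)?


Zipf's law: f(r) = f(1) / r
f(1) = 4333
f(40) = 4333 / 40
= 108.3 occurrences


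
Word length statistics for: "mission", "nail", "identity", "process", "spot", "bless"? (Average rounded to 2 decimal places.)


Lengths: "mission"=7, "nail"=4, "identity"=8, "process"=7, "spot"=4, "bless"=5
Sum = 35, Count = 6
Average = 35/6 = 5.83
= avg=5.83, min=4, max=8


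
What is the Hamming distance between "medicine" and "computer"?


Comparing character by character (same length = 8):
  Pos 0: 'm' vs 'c' !=
  Pos 1: 'e' vs 'o' !=
  Pos 2: 'd' vs 'm' !=
  Pos 3: 'i' vs 'p' !=
  Pos 4: 'c' vs 'u' !=
  Pos 5: 'i' vs 't' !=
  Pos 6: 'n' vs 'e' !=
  Pos 7: 'e' vs 'r' !=
Hamming distance = 8


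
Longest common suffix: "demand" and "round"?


Word 1: "demand"
Word 2: "round"
Comparing from end:
  Pos -1: 'd' == 'd'
  Pos -2: 'n' == 'n'
  Pos -3: 'a' != 'u' (stop)
LCS = "nd" (length 2)


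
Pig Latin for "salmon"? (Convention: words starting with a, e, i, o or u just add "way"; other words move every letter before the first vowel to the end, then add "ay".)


Word: "salmon"
Starts with consonant(s) → move to end, add 'ay'
Consonant cluster: "s"
Pig Latin = "almonsay"


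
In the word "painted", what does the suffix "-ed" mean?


Suffix: -ed
Example: painted = paint + -ed
Meaning = past tense


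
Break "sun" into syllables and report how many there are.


Word: "sun"
Syllable breakdown: sun
Counting: 1 part
= 1 syllable


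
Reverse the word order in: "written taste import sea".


Original: "written taste import sea"
Words (1..n): written | taste | import | sea
Reversed (n..1): sea | import | taste | written
Result = "sea import taste written"


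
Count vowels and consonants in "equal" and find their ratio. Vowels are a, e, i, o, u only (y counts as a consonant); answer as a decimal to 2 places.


Word: "equal"
Vowels (a,e,i,o,u): 3
Consonants: 2
Ratio = 3/2
= 1.50


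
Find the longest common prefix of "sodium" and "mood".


Word 1: "sodium"
Word 2: "mood"
Comparing from start:
  Pos 0: 's' != 'm' (stop)
LCP = "" (length 0)


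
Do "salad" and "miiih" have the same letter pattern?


Pattern of "salad": [0, 1, 2, 1, 3]
Pattern of "miiih": [0, 1, 1, 1, 2]
Patterns do not match
Same pattern = No


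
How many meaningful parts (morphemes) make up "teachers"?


Word: "teachers"
Morphemes: teach / -er / -s
Each morpheme carries meaning
= 3 morphemes


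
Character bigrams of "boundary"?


Word: "boundary" (length 8)
Number of bigrams = 8 - 2 + 1 = 7
  Position 0: "bo"
  Position 1: "ou"
  Position 2: "un"
  Position 3: "nd"
  Position 4: "da"
  Position 5: "ar"
  Position 6: "ry"
Bigrams = "bo", "ou", "un", "nd", "da", "ar", "ry"


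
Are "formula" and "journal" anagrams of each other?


Word 1: "formula" → sorted: aflmoru
Word 2: "journal" → sorted: ajlnoru
Same letters? aflmoru != ajlnoru
Anagram = No


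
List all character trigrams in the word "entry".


Word: "entry" (length 5)
Number of trigrams = 5 - 3 + 1 = 3
  Position 0: "ent"
  Position 1: "ntr"
  Position 2: "try"
Trigrams = "ent", "ntr", "try"


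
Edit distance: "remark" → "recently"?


Word 1: "remark" (length 6)
Word 2: "recently" (length 8)
One optimal edit sequence (insert/delete/substitute each cost 1):
  1. keep 'r'
  2. insert 'e'  (+1)
  3. insert 'c'  (+1)
  4. keep 'e'
  5. substitute 'm' -> 'n'  (+1)
  6. substitute 'a' -> 't'  (+1)
  7. substitute 'r' -> 'l'  (+1)
  8. substitute 'k' -> 'y'  (+1)
Total edit operations: 6
Edit distance = 6


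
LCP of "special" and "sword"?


Word 1: "special"
Word 2: "sword"
Comparing from start:
  Pos 0: 's' == 's'
  Pos 1: 'p' != 'w' (stop)
LCP = "s" (length 1)


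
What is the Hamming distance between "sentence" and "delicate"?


Comparing character by character (same length = 8):
  Pos 0: 's' vs 'd' !=
  Pos 1: 'e' vs 'e' =
  Pos 2: 'n' vs 'l' !=
  Pos 3: 't' vs 'i' !=
  Pos 4: 'e' vs 'c' !=
  Pos 5: 'n' vs 'a' !=
  Pos 6: 'c' vs 't' !=
  Pos 7: 'e' vs 'e' =
Hamming distance = 6


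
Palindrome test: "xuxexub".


Word: "xuxexub"
Reversed: "buxexux"
Forward == Backward? xuxexub != buxexux
Palindrome = No


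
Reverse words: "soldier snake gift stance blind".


Original: "soldier snake gift stance blind"
Words (1..n): soldier | snake | gift | stance | blind
Reversed (n..1): blind | stance | gift | snake | soldier
Result = "blind stance gift snake soldier"


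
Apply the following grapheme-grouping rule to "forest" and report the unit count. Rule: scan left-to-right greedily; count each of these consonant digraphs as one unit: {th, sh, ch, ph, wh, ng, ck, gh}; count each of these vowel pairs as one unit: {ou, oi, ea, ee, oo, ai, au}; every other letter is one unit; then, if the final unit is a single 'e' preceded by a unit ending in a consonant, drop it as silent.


Word: "forest" (6 letters)
Left-to-right scan:
  [1] 'f' (letter)
  [2] 'o' (letter)
  [3] 'r' (letter)
  [4] 'e' (letter)
  [5] 's' (letter)
  [6] 't' (letter)
Units from scan: 6
Sound units = 6 units


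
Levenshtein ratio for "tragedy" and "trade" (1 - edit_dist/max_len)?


Word 1: "tragedy" (length 7)
Word 2: "trade" (length 5)
One optimal edit sequence:
  1. keep 't'
  2. keep 'r'
  3. keep 'a'
  4. delete 'g'  (+1)
  5. delete 'e'  (+1)
  6. keep 'd'
  7. substitute 'y' -> 'e'  (+1)
Edit distance = 3
Max length = max(7, 5) = 7
Similarity = 1 - 3/7
= 0.5714


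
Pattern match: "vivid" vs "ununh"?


Pattern of "vivid": [0, 1, 0, 1, 2]
Pattern of "ununh": [0, 1, 0, 1, 2]
Patterns match
Same pattern = Yes


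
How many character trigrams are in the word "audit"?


Word: "audit" (length 5)
Number of 3-grams = length - 3 + 1 = 5 - 3 + 1
= 3


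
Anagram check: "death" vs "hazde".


Word 1: "death" → sorted: adeht
Word 2: "hazde" → sorted: adehz
Same letters? adeht != adehz
Anagram = No


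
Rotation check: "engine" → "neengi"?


Word: "engine", Candidate: "neengi"
Method: check if candidate is substring of word+word
"engineengine" contains "neengi"? Yes
Is rotation = Yes


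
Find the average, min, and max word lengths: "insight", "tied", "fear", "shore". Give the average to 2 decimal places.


Lengths: "insight"=7, "tied"=4, "fear"=4, "shore"=5
Sum = 20, Count = 4
Average = 20/4 = 5.00
= avg=5.00, min=4, max=7


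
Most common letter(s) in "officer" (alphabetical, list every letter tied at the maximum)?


Word: "officer"
Letter counts:
  'c': 1
  'e': 1
  'f': 2
  'i': 1
  'o': 1
  'r': 1
Maximum count = 2
Most frequent = 'f' (2 times each)


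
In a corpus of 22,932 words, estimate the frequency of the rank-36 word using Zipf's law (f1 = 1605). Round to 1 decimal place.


Zipf's law: f(r) = f(1) / r
f(1) = 1605
f(36) = 1605 / 36
= 44.6 occurrences


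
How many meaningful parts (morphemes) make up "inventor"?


Word: "inventor"
Morphemes: invent + -or
Each morpheme carries meaning
= 2 morphemes


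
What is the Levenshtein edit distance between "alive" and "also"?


Word 1: "alive" (length 5)
Word 2: "also" (length 4)
One optimal edit sequence (insert/delete/substitute each cost 1):
  1. keep 'a'
  2. keep 'l'
  3. delete 'i'  (+1)
  4. substitute 'v' -> 's'  (+1)
  5. substitute 'e' -> 'o'  (+1)
Total edit operations: 3
Edit distance = 3


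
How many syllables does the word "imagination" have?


Word: "imagination"
Syllable breakdown: i | mag | i | na | tion
Counting: 5 parts
= 5 syllables


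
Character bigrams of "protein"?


Word: "protein" (length 7)
Number of bigrams = 7 - 2 + 1 = 6
  Position 0: "pr"
  Position 1: "ro"
  Position 2: "ot"
  Position 3: "te"
  Position 4: "ei"
  Position 5: "in"
Bigrams = "pr", "ro", "ot", "te", "ei", "in"


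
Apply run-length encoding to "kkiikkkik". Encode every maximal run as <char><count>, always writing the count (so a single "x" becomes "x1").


String: "kkiikkkik"
Scanning for consecutive runs:
  'k' x 2
  'i' x 2
  'k' x 3
  'i' x 1
  'k' x 1
RLE = "k2i2k3i1k1"


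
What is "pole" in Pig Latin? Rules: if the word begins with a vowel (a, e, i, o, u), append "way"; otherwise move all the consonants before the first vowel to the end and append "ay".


Word: "pole"
Starts with consonant(s) → move to end, add 'ay'
Consonant cluster: "p"
Pig Latin = "olepay"


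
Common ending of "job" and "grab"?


Word 1: "job"
Word 2: "grab"
Comparing from end:
  Pos -1: 'b' == 'b'
  Pos -2: 'o' != 'a' (stop)
LCS = "b" (length 1)


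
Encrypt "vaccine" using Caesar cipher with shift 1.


Word: "vaccine"
Shift: 1
Each letter → (letter + shift) mod 26:
  'v' (21) + 1 = 22 → 'w'
  'a' (0) + 1 = 1 → 'b'
  'c' (2) + 1 = 3 → 'd'
  'c' (2) + 1 = 3 → 'd'
  'i' (8) + 1 = 9 → 'j'
  'n' (13) + 1 = 14 → 'o'
  'e' (4) + 1 = 5 → 'f'
Result = "wbddjof"


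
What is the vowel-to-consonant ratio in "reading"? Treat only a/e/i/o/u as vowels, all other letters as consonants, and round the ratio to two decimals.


Word: "reading"
Vowels (a,e,i,o,u): 3
Consonants: 4
Ratio = 3/4
= 0.75


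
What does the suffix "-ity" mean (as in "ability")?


Suffix: -ity
Example: ability (able + -ity, with a spelling change)
Meaning = quality of


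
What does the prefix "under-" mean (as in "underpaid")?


Prefix: under-
As in: underpaid -> under- + paid
Meaning = insufficient


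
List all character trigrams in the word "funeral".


Word: "funeral" (length 7)
Number of trigrams = 7 - 3 + 1 = 5
  Position 0: "fun"
  Position 1: "une"
  Position 2: "ner"
  Position 3: "era"
  Position 4: "ral"
Trigrams = "fun", "une", "ner", "era", "ral"


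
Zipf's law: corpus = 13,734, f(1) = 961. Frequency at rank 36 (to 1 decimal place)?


Zipf's law: f(r) = f(1) / r
f(1) = 961
f(36) = 961 / 36
= 26.7 occurrences


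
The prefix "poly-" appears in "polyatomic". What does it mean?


Prefix: poly-
Example: polyatomic (poly- + atomic)
Meaning = many


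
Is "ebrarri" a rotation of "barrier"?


Word: "barrier", Candidate: "ebrarri"
Method: check if candidate is substring of word+word
"barrierbarrier" contains "ebrarri"? No
Is rotation = No


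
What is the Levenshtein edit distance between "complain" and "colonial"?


Word 1: "complain" (length 8)
Word 2: "colonial" (length 8)
One optimal edit sequence (insert/delete/substitute each cost 1):
  1. keep 'c'
  2. keep 'o'
  3. substitute 'm' -> 'l'  (+1)
  4. substitute 'p' -> 'o'  (+1)
  5. substitute 'l' -> 'n'  (+1)
  6. substitute 'a' -> 'i'  (+1)
  7. substitute 'i' -> 'a'  (+1)
  8. substitute 'n' -> 'l'  (+1)
Total edit operations: 6
Edit distance = 6


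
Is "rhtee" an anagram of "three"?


Word 1: "three" → sorted: eehrt
Word 2: "rhtee" → sorted: eehrt
Same letters? eehrt == eehrt
Anagram = Yes


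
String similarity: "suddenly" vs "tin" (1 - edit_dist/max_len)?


Word 1: "suddenly" (length 8)
Word 2: "tin" (length 3)
One optimal edit sequence:
  1. delete 's'  (+1)
  2. delete 'u'  (+1)
  3. delete 'd'  (+1)
  4. substitute 'd' -> 't'  (+1)
  5. substitute 'e' -> 'i'  (+1)
  6. keep 'n'
  7. delete 'l'  (+1)
  8. delete 'y'  (+1)
Edit distance = 7
Max length = max(8, 3) = 8
Similarity = 1 - 7/8
= 0.1250


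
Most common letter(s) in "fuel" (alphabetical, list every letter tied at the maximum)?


Word: "fuel"
Letter counts:
  'e': 1
  'f': 1
  'l': 1
  'u': 1
Maximum count = 1
Most frequent = 'e', 'f', 'l', 'u' (1 time each)


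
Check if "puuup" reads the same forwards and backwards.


Word: "puuup"
Reversed: "puuup"
Forward == Backward? puuup == puuup
Palindrome = Yes


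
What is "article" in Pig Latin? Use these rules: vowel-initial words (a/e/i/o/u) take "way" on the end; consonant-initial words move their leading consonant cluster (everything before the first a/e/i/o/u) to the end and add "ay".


Word: "article"
Starts with vowel → add 'way'
Pig Latin = "articleway"


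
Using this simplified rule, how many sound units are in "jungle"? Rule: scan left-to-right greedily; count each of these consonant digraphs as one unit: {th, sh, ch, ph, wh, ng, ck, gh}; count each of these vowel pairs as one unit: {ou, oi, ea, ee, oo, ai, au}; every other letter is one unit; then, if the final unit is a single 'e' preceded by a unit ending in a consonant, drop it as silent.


Word: "jungle" (6 letters)
Left-to-right scan:
  [1] 'j' (letter)
  [2] 'u' (letter)
  [3] 'ng' (digraph)
  [4] 'l' (letter)
  [5] 'e' (letter)
Units from scan: 5
Final unit is 'e' after a consonant -> drop as silent (-1)
Sound units = 4 units


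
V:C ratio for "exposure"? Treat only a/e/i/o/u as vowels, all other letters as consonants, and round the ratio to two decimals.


Word: "exposure"
Vowels (a,e,i,o,u): 4
Consonants: 4
Ratio = 4/4
= 1.00


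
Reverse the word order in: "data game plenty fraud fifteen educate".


Original: "data game plenty fraud fifteen educate"
Words (1..n): data | game | plenty | fraud | fifteen | educate
Reversed (n..1): educate | fifteen | fraud | plenty | game | data
Result = "educate fifteen fraud plenty game data"


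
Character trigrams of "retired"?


Word: "retired" (length 7)
Number of trigrams = 7 - 3 + 1 = 5
  Position 0: "ret"
  Position 1: "eti"
  Position 2: "tir"
  Position 3: "ire"
  Position 4: "red"
Trigrams = "ret", "eti", "tir", "ire", "red"


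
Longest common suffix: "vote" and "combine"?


Word 1: "vote"
Word 2: "combine"
Comparing from end:
  Pos -1: 'e' == 'e'
  Pos -2: 't' != 'n' (stop)
LCS = "e" (length 1)


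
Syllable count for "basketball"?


Word: "basketball"
Syllable breakdown: bas-ket-ball
Counting: 3 parts
= 3 syllables


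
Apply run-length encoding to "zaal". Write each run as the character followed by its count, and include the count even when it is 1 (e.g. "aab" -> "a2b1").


String: "zaal"
Scanning for consecutive runs:
  'z' x 1
  'a' x 2
  'l' x 1
RLE = "z1a2l1"


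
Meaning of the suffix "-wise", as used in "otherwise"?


Suffix: -wise
Example: otherwise = other + -wise
Meaning = in the manner of


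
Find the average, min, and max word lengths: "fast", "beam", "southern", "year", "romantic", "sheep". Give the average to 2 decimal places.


Lengths: "fast"=4, "beam"=4, "southern"=8, "year"=4, "romantic"=8, "sheep"=5
Sum = 33, Count = 6
Average = 33/6 = 5.50
= avg=5.50, min=4, max=8


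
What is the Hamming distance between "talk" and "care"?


Comparing character by character (same length = 4):
  Pos 0: 't' vs 'c' !=
  Pos 1: 'a' vs 'a' =
  Pos 2: 'l' vs 'r' !=
  Pos 3: 'k' vs 'e' !=
Hamming distance = 3


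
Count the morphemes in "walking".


Word: "walking"
Morphemes: walk + -ing
Each morpheme carries meaning
= 2 morphemes


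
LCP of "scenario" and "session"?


Word 1: "scenario"
Word 2: "session"
Comparing from start:
  Pos 0: 's' == 's'
  Pos 1: 'c' != 'e' (stop)
LCP = "s" (length 1)


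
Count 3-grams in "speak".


Word: "speak" (length 5)
Number of 3-grams = length - 3 + 1 = 5 - 3 + 1
= 3


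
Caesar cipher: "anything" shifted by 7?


Word: "anything"
Shift: 7
Each letter → (letter + shift) mod 26:
  'a' (0) + 7 = 7 → 'h'
  'n' (13) + 7 = 20 → 'u'
  'y' (24) + 7 = 5 → 'f'
  't' (19) + 7 = 0 → 'a'
  'h' (7) + 7 = 14 → 'o'
  'i' (8) + 7 = 15 → 'p'
  'n' (13) + 7 = 20 → 'u'
  'g' (6) + 7 = 13 → 'n'
Result = "hufaopun"
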